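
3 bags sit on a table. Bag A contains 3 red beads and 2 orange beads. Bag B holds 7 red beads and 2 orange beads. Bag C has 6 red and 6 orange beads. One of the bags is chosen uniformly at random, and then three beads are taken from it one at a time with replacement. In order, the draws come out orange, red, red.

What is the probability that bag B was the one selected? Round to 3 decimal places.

Compute the likelihood of the observed sequence for each case: P(data | bag A) = (2/5)(3/5)(3/5) = 0.144; P(data | bag B) = (2/9)(7/9)(7/9) = 0.13443; P(data | bag C) = (6/12)(6/12)(6/12) = 0.125.
Multiplying each by its prior: 1/3 · 0.144 = 0.048, 1/3 · 0.13443 = 0.04481, 1/3 · 0.125 = 0.041667; these sum to 0.13448.
Hence P(bag B | data) = (0.04481) / (0.13448) = 0.33322.

0.333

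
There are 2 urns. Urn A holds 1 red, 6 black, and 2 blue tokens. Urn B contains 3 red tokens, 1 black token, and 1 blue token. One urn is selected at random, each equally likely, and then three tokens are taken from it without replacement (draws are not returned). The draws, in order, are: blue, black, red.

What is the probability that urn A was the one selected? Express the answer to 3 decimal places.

0.323

The likelihood of the observed sequence under each hypothesis: P(data | urn A) = (2/9)(6/8)(1/7) = 1/42; P(data | urn B) = (1/5)(1/4)(3/3) = 1/20.
Weighting by the prior gives 1/2 · 1/42 = 1/84, 1/2 · 1/20 = 1/40; these sum to 31/840.
Hence P(urn A | data) = (1/84) / (31/840) = 10/31.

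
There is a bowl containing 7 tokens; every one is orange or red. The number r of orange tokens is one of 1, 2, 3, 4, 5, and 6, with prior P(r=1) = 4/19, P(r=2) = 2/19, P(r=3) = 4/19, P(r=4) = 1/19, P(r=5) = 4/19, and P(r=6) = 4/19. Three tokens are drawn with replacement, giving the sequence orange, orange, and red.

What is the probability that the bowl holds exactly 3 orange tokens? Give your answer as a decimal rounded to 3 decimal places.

Under each hypothesis, the probability of the observed sequence is: P(data | r = 1) = (1/7)(1/7)(6/7) = 0.017493; P(data | r = 2) = (2/7)(2/7)(5/7) = 0.058309; P(data | r = 3) = (3/7)(3/7)(4/7) = 0.10496; P(data | r = 4) = (4/7)(4/7)(3/7) = 0.13994; P(data | r = 5) = (5/7)(5/7)(2/7) = 0.14577; P(data | r = 6) = (6/7)(6/7)(1/7) = 0.10496.
Weighting by the prior gives 4/19 · 0.017493 = 0.0036827, 2/19 · 0.058309 = 0.0061378, 4/19 · 0.10496 = 0.022096, 1/19 · 0.13994 = 0.0073654, 4/19 · 0.14577 = 0.030689, 4/19 · 0.10496 = 0.022096; these sum to 0.092067.
So P(r = 3 | data) = (0.022096) / (0.092067) = 0.24.

0.240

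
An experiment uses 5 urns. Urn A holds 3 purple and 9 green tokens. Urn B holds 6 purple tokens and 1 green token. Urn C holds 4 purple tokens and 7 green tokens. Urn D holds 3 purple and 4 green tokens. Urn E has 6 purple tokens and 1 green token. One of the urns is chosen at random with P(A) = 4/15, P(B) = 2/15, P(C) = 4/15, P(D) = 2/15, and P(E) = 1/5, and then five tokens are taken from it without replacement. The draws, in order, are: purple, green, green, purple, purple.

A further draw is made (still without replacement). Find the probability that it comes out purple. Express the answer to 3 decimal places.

For each hypothesis, P(data | H) works out to: P(data | urn A) = (3/12)(9/11)(8/10)(2/9)(1/8) = 0.0045455; P(data | urn B) = (6/7)(1/6)(0/5) = 0; P(data | urn C) = (4/11)(7/10)(6/9)(3/8)(2/7) = 0.018182; P(data | urn D) = (3/7)(4/6)(3/5)(2/4)(1/3) = 0.028571; P(data | urn E) = (6/7)(1/6)(0/5) = 0.
Multiplying each by its prior: 4/15 · 0.0045455 = 0.0012121, 2/15 · 0 = 0, 4/15 · 0.018182 = 0.0048485, 2/15 · 0.028571 = 0.0038095, 1/5 · 0 = 0; summing to 0.0098701.
Normalising, the posterior is P(urn A | data) = 0.12281, P(urn B | data) = 0, P(urn C | data) = 0.49123, P(urn D | data) = 0.38596, P(urn E | data) = 0.
So P(purple next | data) = Σ P(purple next | H) P(H | data) = (0)(0.12281) + (1/6)(0.49123) + (0)(0.38596) = 0.081871.

0.082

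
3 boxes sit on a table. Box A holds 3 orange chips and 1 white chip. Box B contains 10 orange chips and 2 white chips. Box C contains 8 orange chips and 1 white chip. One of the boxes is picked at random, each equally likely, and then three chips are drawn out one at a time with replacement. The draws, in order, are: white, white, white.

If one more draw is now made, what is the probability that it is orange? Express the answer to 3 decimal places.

0.777

The likelihood of the observed sequence under each hypothesis: P(data | box A) = (1/4)(1/4)(1/4) = 0.015625; P(data | box B) = (2/12)(2/12)(2/12) = 0.0046296; P(data | box C) = (1/9)(1/9)(1/9) = 0.0013717.
The prior-weighted likelihoods are 1/3 · 0.015625 = 0.0052083, 1/3 · 0.0046296 = 0.0015432, 1/3 · 0.0013717 = 0.00045725; with total 0.0072088.
The posterior is then P(box A | data) = 0.7225, P(box B | data) = 0.21407, P(box C | data) = 0.063429.
The predictive probability is P(orange next | data) = (3/4)(0.7225) + (5/6)(0.21407) + (8/9)(0.063429) = 0.77665.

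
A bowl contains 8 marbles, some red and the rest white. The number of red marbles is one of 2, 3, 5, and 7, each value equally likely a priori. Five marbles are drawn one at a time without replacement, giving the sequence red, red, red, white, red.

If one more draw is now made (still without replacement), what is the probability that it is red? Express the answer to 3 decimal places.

0.800

For each hypothesis, P(data | H) works out to: P(data | r = 2) = (2/8)(1/7)(0/6) = 0; P(data | r = 3) = (3/8)(2/7)(1/6)(5/5)(0/4) = 0; P(data | r = 5) = (5/8)(4/7)(3/6)(3/5)(2/4) = 3/56; P(data | r = 7) = (7/8)(6/7)(5/6)(1/5)(4/4) = 1/8.
Multiplying each by its prior: 1/4 · 0 = 0, 1/4 · 0 = 0, 1/4 · 3/56 = 3/224, 1/4 · 1/8 = 1/32; summing to 5/112.
The posterior is then P(r = 2 | data) = 0, P(r = 3 | data) = 0, P(r = 5 | data) = 3/10, P(r = 7 | data) = 7/10.
So P(red next | data) = Σ P(red next | H) P(H | data) = (1/3)(3/10) + (1)(7/10) = 4/5.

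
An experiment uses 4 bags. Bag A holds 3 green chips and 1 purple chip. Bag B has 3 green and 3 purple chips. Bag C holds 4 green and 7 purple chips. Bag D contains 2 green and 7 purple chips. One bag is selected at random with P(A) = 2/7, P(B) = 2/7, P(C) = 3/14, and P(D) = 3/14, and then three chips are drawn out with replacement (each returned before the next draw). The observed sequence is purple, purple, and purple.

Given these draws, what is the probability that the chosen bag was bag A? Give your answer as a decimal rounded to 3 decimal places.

0.023

Compute the likelihood of the observed sequence for each case: P(data | bag A) = (1/4)(1/4)(1/4) = 0.015625; P(data | bag B) = (3/6)(3/6)(3/6) = 0.125; P(data | bag C) = (7/11)(7/11)(7/11) = 0.2577; P(data | bag D) = (7/9)(7/9)(7/9) = 0.47051.
Multiplying each by its prior: 2/7 · 0.015625 = 0.0044643, 2/7 · 0.125 = 0.035714, 3/14 · 0.2577 = 0.055222, 3/14 · 0.47051 = 0.10082; with total 0.19622.
So P(bag A | data) = (0.0044643) / (0.19622) = 0.022751.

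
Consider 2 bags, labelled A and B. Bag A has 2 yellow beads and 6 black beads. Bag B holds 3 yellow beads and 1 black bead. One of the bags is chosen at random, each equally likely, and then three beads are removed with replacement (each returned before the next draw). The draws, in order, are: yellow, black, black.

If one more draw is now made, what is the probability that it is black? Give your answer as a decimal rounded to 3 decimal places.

The likelihood of the observed sequence under each hypothesis: P(data | bag A) = (2/8)(6/8)(6/8) = 9/64; P(data | bag B) = (3/4)(1/4)(1/4) = 3/64.
Weighting by the prior gives 1/2 · 9/64 = 9/128, 1/2 · 3/64 = 3/128; with total 3/32.
Normalising, the posterior is P(bag A | data) = 3/4, P(bag B | data) = 1/4.
So P(black next | data) = Σ P(black next | H) P(H | data) = (3/4)(3/4) + (1/4)(1/4) = 5/8.

0.625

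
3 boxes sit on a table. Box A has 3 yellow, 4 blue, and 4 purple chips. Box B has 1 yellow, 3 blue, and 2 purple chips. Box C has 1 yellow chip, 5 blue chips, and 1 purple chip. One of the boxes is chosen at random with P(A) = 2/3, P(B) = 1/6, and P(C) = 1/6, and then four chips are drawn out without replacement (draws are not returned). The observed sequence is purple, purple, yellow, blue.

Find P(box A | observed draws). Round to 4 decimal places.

Compute the likelihood of the observed sequence for each case: P(data | box A) = (4/11)(3/10)(3/9)(4/8) = 0.018182; P(data | box B) = (2/6)(1/5)(1/4)(3/3) = 0.016667; P(data | box C) = (1/7)(0/6) = 0.
The prior-weighted likelihoods are 2/3 · 0.018182 = 0.012121, 1/6 · 0.016667 = 0.0027778, 1/6 · 0 = 0; with total 0.014899.
By Bayes' rule, P(box A | data) = (0.012121) / (0.014899) = 0.81356.

0.8136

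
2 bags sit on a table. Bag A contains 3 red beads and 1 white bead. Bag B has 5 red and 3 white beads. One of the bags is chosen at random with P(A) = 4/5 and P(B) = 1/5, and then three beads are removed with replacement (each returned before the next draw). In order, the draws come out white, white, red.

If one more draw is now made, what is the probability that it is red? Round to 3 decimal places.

0.710

The likelihood of the observed sequence under each hypothesis: P(data | bag A) = (1/4)(1/4)(3/4) = 0.046875; P(data | bag B) = (3/8)(3/8)(5/8) = 0.087891.
The prior-weighted likelihoods are 4/5 · 0.046875 = 0.0375, 1/5 · 0.087891 = 0.017578; with total 0.055078.
The posterior is then P(bag A | data) = 0.68085, P(bag B | data) = 0.31915.
Averaging over the posterior, P(red next | data) = (3/4)(0.68085) + (5/8)(0.31915) = 0.71011.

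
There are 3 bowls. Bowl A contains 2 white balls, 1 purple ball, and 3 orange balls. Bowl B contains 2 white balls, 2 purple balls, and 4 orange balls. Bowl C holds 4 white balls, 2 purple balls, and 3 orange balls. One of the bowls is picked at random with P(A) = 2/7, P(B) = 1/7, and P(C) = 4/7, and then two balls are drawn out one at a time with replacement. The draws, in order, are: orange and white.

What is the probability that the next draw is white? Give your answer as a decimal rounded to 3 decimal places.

Under each hypothesis, the probability of the observed sequence is: P(data | bowl A) = (3/6)(2/6) = 0.16667; P(data | bowl B) = (4/8)(2/8) = 0.125; P(data | bowl C) = (3/9)(4/9) = 0.14815.
The prior-weighted likelihoods are 2/7 · 0.16667 = 0.047619, 1/7 · 0.125 = 0.017857, 4/7 · 0.14815 = 0.084656; with total 0.15013.
Normalising, the posterior is P(bowl A | data) = 0.31718, P(bowl B | data) = 0.11894, P(bowl C | data) = 0.56388.
So P(white next | data) = Σ P(white next | H) P(H | data) = (1/3)(0.31718) + (1/4)(0.11894) + (4/9)(0.56388) = 0.38607.

0.386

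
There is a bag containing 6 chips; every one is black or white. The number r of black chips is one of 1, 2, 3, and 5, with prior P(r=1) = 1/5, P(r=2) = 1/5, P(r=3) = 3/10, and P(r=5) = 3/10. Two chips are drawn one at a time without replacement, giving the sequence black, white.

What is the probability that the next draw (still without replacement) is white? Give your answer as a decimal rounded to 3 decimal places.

The likelihood of the observed sequence under each hypothesis: P(data | r = 1) = (1/6)(5/5) = 1/6; P(data | r = 2) = (2/6)(4/5) = 4/15; P(data | r = 3) = (3/6)(3/5) = 3/10; P(data | r = 5) = (5/6)(1/5) = 1/6.
The prior-weighted likelihoods are 1/5 · 1/6 = 1/30, 1/5 · 4/15 = 4/75, 3/10 · 3/10 = 9/100, 3/10 · 1/6 = 1/20; with total 17/75.
The posterior is then P(r = 1 | data) = 5/34, P(r = 2 | data) = 4/17, P(r = 3 | data) = 27/68, P(r = 5 | data) = 15/68.
Averaging over the posterior, P(white next | data) = (1)(5/34) + (3/4)(4/17) + (1/2)(27/68) + (0)(15/68) = 71/136.

0.522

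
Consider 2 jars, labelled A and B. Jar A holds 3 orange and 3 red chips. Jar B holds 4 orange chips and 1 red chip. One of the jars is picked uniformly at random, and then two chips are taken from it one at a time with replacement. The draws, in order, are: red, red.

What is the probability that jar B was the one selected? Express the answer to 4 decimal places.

0.1379

For each hypothesis, P(data | H) works out to: P(data | jar A) = (3/6)(3/6) = 1/4; P(data | jar B) = (1/5)(1/5) = 1/25.
Weighting by the prior gives 1/2 · 1/4 = 1/8, 1/2 · 1/25 = 1/50; summing to 29/200.
So P(jar B | data) = (1/50) / (29/200) = 4/29.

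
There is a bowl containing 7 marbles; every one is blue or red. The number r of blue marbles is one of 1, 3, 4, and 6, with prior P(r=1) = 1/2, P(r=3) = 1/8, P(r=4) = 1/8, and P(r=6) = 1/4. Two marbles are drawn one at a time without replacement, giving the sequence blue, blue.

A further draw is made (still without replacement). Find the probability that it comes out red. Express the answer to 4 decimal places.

For each hypothesis, P(data | H) works out to: P(data | r = 1) = (1/7)(0/6) = 0; P(data | r = 3) = (3/7)(2/6) = 1/7; P(data | r = 4) = (4/7)(3/6) = 2/7; P(data | r = 6) = (6/7)(5/6) = 5/7.
Multiplying each by its prior: 1/2 · 0 = 0, 1/8 · 1/7 = 1/56, 1/8 · 2/7 = 1/28, 1/4 · 5/7 = 5/28; summing to 13/56.
Dividing through by the total gives posterior P(r = 1 | data) = 0, P(r = 3 | data) = 1/13, P(r = 4 | data) = 2/13, P(r = 6 | data) = 10/13.
The predictive probability is P(red next | data) = (4/5)(1/13) + (3/5)(2/13) + (1/5)(10/13) = 4/13.

0.3077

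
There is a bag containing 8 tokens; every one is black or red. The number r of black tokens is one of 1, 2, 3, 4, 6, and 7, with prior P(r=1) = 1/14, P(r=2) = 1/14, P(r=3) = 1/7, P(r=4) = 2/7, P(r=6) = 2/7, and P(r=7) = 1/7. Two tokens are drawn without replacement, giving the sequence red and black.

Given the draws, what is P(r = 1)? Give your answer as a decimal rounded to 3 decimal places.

Under each hypothesis, the probability of the observed sequence is: P(data | r = 1) = (7/8)(1/7) = 1/8; P(data | r = 2) = (6/8)(2/7) = 3/14; P(data | r = 3) = (5/8)(3/7) = 15/56; P(data | r = 4) = (4/8)(4/7) = 2/7; P(data | r = 6) = (2/8)(6/7) = 3/14; P(data | r = 7) = (1/8)(7/7) = 1/8.
Multiplying each by its prior: 1/14 · 1/8 = 1/112, 1/14 · 3/14 = 3/196, 1/7 · 15/56 = 15/392, 2/7 · 2/7 = 4/49, 2/7 · 3/14 = 3/49, 1/7 · 1/8 = 1/56; these sum to 25/112.
So P(r = 1 | data) = (1/112) / (25/112) = 1/25.

0.040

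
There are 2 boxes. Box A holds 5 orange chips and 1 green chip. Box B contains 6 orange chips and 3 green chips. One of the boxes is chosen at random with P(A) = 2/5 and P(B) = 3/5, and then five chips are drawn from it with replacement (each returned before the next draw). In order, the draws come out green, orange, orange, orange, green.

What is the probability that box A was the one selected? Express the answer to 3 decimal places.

Compute the likelihood of the observed sequence for each case: P(data | box A) = (1/6)(5/6)(5/6)(5/6)(1/6) = 0.016075; P(data | box B) = (3/9)(6/9)(6/9)(6/9)(3/9) = 0.032922.
Multiplying each by its prior: 2/5 · 0.016075 = 0.00643, 3/5 · 0.032922 = 0.019753; summing to 0.026183.
So P(box A | data) = (0.00643) / (0.026183) = 0.24558.

0.246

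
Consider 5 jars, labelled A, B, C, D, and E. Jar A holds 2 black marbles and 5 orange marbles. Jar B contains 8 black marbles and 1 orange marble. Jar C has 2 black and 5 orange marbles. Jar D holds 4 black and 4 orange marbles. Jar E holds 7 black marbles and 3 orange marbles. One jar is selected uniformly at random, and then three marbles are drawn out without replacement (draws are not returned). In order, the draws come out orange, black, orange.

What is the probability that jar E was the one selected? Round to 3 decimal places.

0.100

The likelihood of the observed sequence under each hypothesis: P(data | jar A) = (5/7)(2/6)(4/5) = 0.19048; P(data | jar B) = (1/9)(8/8)(0/7) = 0; P(data | jar C) = (5/7)(2/6)(4/5) = 0.19048; P(data | jar D) = (4/8)(4/7)(3/6) = 0.14286; P(data | jar E) = (3/10)(7/9)(2/8) = 0.058333.
Weighting by the prior gives 1/5 · 0.19048 = 0.038095, 1/5 · 0 = 0, 1/5 · 0.19048 = 0.038095, 1/5 · 0.14286 = 0.028571, 1/5 · 0.058333 = 0.011667; these sum to 0.11643.
Hence P(jar E | data) = (0.011667) / (0.11643) = 0.1002.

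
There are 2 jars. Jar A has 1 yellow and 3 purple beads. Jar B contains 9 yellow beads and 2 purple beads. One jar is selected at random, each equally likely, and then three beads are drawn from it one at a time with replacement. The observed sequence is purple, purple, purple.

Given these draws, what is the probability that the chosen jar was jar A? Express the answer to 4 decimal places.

Under each hypothesis, the probability of the observed sequence is: P(data | jar A) = (3/4)(3/4)(3/4) = 0.42188; P(data | jar B) = (2/11)(2/11)(2/11) = 0.0060105.
Multiplying each by its prior: 1/2 · 0.42188 = 0.21094, 1/2 · 0.0060105 = 0.0030053; summing to 0.21394.
Hence P(jar A | data) = (0.21094) / (0.21394) = 0.98595.

0.9860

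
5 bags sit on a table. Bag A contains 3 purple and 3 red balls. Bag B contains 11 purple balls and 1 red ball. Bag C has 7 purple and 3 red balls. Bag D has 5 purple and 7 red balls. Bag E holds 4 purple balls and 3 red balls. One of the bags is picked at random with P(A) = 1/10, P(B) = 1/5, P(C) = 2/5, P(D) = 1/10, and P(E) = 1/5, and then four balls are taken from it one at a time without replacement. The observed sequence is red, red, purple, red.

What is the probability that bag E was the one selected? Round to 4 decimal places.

0.2497

The likelihood of the observed sequence under each hypothesis: P(data | bag A) = (3/6)(2/5)(3/4)(1/3) = 0.05; P(data | bag B) = (1/12)(0/11) = 0; P(data | bag C) = (3/10)(2/9)(7/8)(1/7) = 0.0083333; P(data | bag D) = (7/12)(6/11)(5/10)(5/9) = 0.088384; P(data | bag E) = (3/7)(2/6)(4/5)(1/4) = 0.028571.
The prior-weighted likelihoods are 1/10 · 0.05 = 0.005, 1/5 · 0 = 0, 2/5 · 0.0083333 = 0.0033333, 1/10 · 0.088384 = 0.0088384, 1/5 · 0.028571 = 0.0057143; these sum to 0.022886.
Therefore the posterior P(bag E | data) = (0.0057143) / (0.022886) = 0.24968.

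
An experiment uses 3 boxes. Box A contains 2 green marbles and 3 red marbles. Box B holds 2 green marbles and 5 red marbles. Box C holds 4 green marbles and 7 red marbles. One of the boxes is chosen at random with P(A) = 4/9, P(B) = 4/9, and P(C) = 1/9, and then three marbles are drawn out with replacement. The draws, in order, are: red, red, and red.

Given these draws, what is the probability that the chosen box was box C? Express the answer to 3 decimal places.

0.100

Under each hypothesis, the probability of the observed sequence is: P(data | box A) = (3/5)(3/5)(3/5) = 0.216; P(data | box B) = (5/7)(5/7)(5/7) = 0.36443; P(data | box C) = (7/11)(7/11)(7/11) = 0.2577.
Weighting by the prior gives 4/9 · 0.216 = 0.096, 4/9 · 0.36443 = 0.16197, 1/9 · 0.2577 = 0.028633; with total 0.2866.
By Bayes' rule, P(box C | data) = (0.028633) / (0.2866) = 0.099906.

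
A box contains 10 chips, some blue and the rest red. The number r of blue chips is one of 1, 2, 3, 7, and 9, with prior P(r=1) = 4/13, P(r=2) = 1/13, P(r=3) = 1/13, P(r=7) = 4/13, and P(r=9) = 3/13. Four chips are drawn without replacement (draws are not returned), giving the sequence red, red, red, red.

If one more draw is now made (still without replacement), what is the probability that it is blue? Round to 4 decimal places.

0.2050

Under each hypothesis, the probability of the observed sequence is: P(data | r = 1) = (9/10)(8/9)(7/8)(6/7) = 3/5; P(data | r = 2) = (8/10)(7/9)(6/8)(5/7) = 1/3; P(data | r = 3) = (7/10)(6/9)(5/8)(4/7) = 1/6; P(data | r = 7) = (3/10)(2/9)(1/8)(0/7) = 0; P(data | r = 9) = (1/10)(0/9) = 0.
Multiplying each by its prior: 4/13 · 3/5 = 12/65, 1/13 · 1/3 = 1/39, 1/13 · 1/6 = 1/78, 4/13 · 0 = 0, 3/13 · 0 = 0; these sum to 29/130.
The posterior is then P(r = 1 | data) = 24/29, P(r = 2 | data) = 10/87, P(r = 3 | data) = 5/87, P(r = 7 | data) = 0, P(r = 9 | data) = 0.
Averaging over the posterior, P(blue next | data) = (1/6)(24/29) + (1/3)(10/87) + (1/2)(5/87) = 107/522.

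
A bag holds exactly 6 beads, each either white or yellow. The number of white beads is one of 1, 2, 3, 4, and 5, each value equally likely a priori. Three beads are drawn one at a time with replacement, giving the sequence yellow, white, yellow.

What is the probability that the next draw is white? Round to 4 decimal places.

0.4111

Compute the likelihood of the observed sequence for each case: P(data | r = 1) = (5/6)(1/6)(5/6) = 25/216; P(data | r = 2) = (4/6)(2/6)(4/6) = 4/27; P(data | r = 3) = (3/6)(3/6)(3/6) = 1/8; P(data | r = 4) = (2/6)(4/6)(2/6) = 2/27; P(data | r = 5) = (1/6)(5/6)(1/6) = 5/216.
Weighting by the prior gives 1/5 · 25/216 = 5/216, 1/5 · 4/27 = 4/135, 1/5 · 1/8 = 1/40, 1/5 · 2/27 = 2/135, 1/5 · 5/216 = 1/216; these sum to 7/72.
The posterior is then P(r = 1 | data) = 5/21, P(r = 2 | data) = 32/105, P(r = 3 | data) = 9/35, P(r = 4 | data) = 16/105, P(r = 5 | data) = 1/21.
The predictive probability is P(white next | data) = (1/6)(5/21) + (1/3)(32/105) + (1/2)(9/35) + (2/3)(16/105) + (5/6)(1/21) = 37/90.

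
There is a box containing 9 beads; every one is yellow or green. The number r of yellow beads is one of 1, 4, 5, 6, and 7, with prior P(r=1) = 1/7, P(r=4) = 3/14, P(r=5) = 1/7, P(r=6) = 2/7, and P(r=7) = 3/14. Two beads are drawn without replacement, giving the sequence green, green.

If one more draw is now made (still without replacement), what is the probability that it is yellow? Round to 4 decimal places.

The likelihood of the observed sequence under each hypothesis: P(data | r = 1) = (8/9)(7/8) = 7/9; P(data | r = 4) = (5/9)(4/8) = 5/18; P(data | r = 5) = (4/9)(3/8) = 1/6; P(data | r = 6) = (3/9)(2/8) = 1/12; P(data | r = 7) = (2/9)(1/8) = 1/36.
The prior-weighted likelihoods are 1/7 · 7/9 = 1/9, 3/14 · 5/18 = 5/84, 1/7 · 1/6 = 1/42, 2/7 · 1/12 = 1/42, 3/14 · 1/36 = 1/168; summing to 113/504.
Dividing through by the total gives posterior P(r = 1 | data) = 56/113, P(r = 4 | data) = 30/113, P(r = 5 | data) = 12/113, P(r = 6 | data) = 12/113, P(r = 7 | data) = 3/113.
The predictive probability is P(yellow next | data) = (1/7)(56/113) + (4/7)(30/113) + (5/7)(12/113) + (6/7)(12/113) + (1)(3/113) = 47/113.

0.4159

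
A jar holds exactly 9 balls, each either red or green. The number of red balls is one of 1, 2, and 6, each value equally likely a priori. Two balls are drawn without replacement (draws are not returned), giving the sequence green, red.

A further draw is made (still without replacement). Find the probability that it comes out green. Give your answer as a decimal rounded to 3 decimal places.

0.629

Under each hypothesis, the probability of the observed sequence is: P(data | r = 1) = (8/9)(1/8) = 1/9; P(data | r = 2) = (7/9)(2/8) = 7/36; P(data | r = 6) = (3/9)(6/8) = 1/4.
Multiplying each by its prior: 1/3 · 1/9 = 1/27, 1/3 · 7/36 = 7/108, 1/3 · 1/4 = 1/12; summing to 5/27.
Normalising, the posterior is P(r = 1 | data) = 1/5, P(r = 2 | data) = 7/20, P(r = 6 | data) = 9/20.
So P(green next | data) = Σ P(green next | H) P(H | data) = (1)(1/5) + (6/7)(7/20) + (2/7)(9/20) = 22/35.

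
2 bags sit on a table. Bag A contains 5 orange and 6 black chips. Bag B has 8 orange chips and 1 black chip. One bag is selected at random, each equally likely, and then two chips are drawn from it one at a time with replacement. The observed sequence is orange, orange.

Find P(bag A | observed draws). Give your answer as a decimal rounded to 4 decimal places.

Compute the likelihood of the observed sequence for each case: P(data | bag A) = (5/11)(5/11) = 0.20661; P(data | bag B) = (8/9)(8/9) = 0.79012.
The prior-weighted likelihoods are 1/2 · 0.20661 = 0.10331, 1/2 · 0.79012 = 0.39506; these sum to 0.49837.
Hence P(bag A | data) = (0.10331) / (0.49837) = 0.20729.

0.2073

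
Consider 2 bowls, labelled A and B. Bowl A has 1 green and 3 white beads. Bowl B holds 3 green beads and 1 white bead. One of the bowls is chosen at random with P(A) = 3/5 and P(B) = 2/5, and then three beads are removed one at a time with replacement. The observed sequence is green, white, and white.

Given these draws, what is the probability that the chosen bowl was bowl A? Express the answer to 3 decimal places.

0.818

The likelihood of the observed sequence under each hypothesis: P(data | bowl A) = (1/4)(3/4)(3/4) = 9/64; P(data | bowl B) = (3/4)(1/4)(1/4) = 3/64.
Weighting by the prior gives 3/5 · 9/64 = 27/320, 2/5 · 3/64 = 3/160; these sum to 33/320.
Hence P(bowl A | data) = (27/320) / (33/320) = 9/11.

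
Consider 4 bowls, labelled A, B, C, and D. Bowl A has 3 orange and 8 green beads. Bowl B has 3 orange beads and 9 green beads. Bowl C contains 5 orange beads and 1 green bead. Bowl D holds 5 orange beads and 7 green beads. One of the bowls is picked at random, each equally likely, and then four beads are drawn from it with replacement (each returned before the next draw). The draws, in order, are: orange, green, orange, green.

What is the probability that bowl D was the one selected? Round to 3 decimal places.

The likelihood of the observed sequence under each hypothesis: P(data | bowl A) = (3/11)(8/11)(3/11)(8/11) = 0.039342; P(data | bowl B) = (3/12)(9/12)(3/12)(9/12) = 0.035156; P(data | bowl C) = (5/6)(1/6)(5/6)(1/6) = 0.01929; P(data | bowl D) = (5/12)(7/12)(5/12)(7/12) = 0.059076.
Multiplying each by its prior: 1/4 · 0.039342 = 0.0098354, 1/4 · 0.035156 = 0.0087891, 1/4 · 0.01929 = 0.0048225, 1/4 · 0.059076 = 0.014769; with total 0.038216.
So P(bowl D | data) = (0.014769) / (0.038216) = 0.38646.

0.386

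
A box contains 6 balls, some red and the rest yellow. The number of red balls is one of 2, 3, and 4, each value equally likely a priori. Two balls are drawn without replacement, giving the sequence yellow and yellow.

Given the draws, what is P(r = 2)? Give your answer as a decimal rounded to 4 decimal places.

For each hypothesis, P(data | H) works out to: P(data | r = 2) = (4/6)(3/5) = 2/5; P(data | r = 3) = (3/6)(2/5) = 1/5; P(data | r = 4) = (2/6)(1/5) = 1/15.
Weighting by the prior gives 1/3 · 2/5 = 2/15, 1/3 · 1/5 = 1/15, 1/3 · 1/15 = 1/45; these sum to 2/9.
Therefore the posterior P(r = 2 | data) = (2/15) / (2/9) = 3/5.

0.6000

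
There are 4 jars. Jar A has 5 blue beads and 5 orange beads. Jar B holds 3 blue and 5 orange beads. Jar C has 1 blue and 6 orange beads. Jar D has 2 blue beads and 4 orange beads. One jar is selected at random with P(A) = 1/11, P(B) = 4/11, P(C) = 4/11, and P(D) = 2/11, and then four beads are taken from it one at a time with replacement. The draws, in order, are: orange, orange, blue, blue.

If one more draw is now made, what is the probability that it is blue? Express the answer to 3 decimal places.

0.352

Under each hypothesis, the probability of the observed sequence is: P(data | jar A) = (5/10)(5/10)(5/10)(5/10) = 0.0625; P(data | jar B) = (5/8)(5/8)(3/8)(3/8) = 0.054932; P(data | jar C) = (6/7)(6/7)(1/7)(1/7) = 0.014994; P(data | jar D) = (4/6)(4/6)(2/6)(2/6) = 0.049383.
Weighting by the prior gives 1/11 · 0.0625 = 0.0056818, 4/11 · 0.054932 = 0.019975, 4/11 · 0.014994 = 0.0054523, 2/11 · 0.049383 = 0.0089787; summing to 0.040088.
Normalising, the posterior is P(jar A | data) = 0.14173, P(jar B | data) = 0.49828, P(jar C | data) = 0.13601, P(jar D | data) = 0.22397.
So P(blue next | data) = Σ P(blue next | H) P(H | data) = (1/2)(0.14173) + (3/8)(0.49828) + (1/7)(0.13601) + (1/3)(0.22397) = 0.35181.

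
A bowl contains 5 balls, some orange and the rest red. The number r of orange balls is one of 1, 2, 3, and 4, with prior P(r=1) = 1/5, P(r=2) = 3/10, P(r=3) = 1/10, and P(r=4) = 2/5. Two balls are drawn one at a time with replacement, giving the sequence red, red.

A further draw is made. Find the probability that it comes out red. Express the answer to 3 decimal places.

For each hypothesis, P(data | H) works out to: P(data | r = 1) = (4/5)(4/5) = 16/25; P(data | r = 2) = (3/5)(3/5) = 9/25; P(data | r = 3) = (2/5)(2/5) = 4/25; P(data | r = 4) = (1/5)(1/5) = 1/25.
Multiplying each by its prior: 1/5 · 16/25 = 16/125, 3/10 · 9/25 = 27/250, 1/10 · 4/25 = 2/125, 2/5 · 1/25 = 2/125; these sum to 67/250.
Normalising, the posterior is P(r = 1 | data) = 32/67, P(r = 2 | data) = 27/67, P(r = 3 | data) = 4/67, P(r = 4 | data) = 4/67.
Averaging over the posterior, P(red next | data) = (4/5)(32/67) + (3/5)(27/67) + (2/5)(4/67) + (1/5)(4/67) = 221/335.

0.660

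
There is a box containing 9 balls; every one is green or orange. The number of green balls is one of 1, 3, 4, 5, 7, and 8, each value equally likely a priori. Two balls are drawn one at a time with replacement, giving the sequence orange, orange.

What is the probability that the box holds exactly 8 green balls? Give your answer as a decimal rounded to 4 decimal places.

Under each hypothesis, the probability of the observed sequence is: P(data | r = 1) = (8/9)(8/9) = 64/81; P(data | r = 3) = (6/9)(6/9) = 4/9; P(data | r = 4) = (5/9)(5/9) = 25/81; P(data | r = 5) = (4/9)(4/9) = 16/81; P(data | r = 7) = (2/9)(2/9) = 4/81; P(data | r = 8) = (1/9)(1/9) = 1/81.
Weighting by the prior gives 1/6 · 64/81 = 32/243, 1/6 · 4/9 = 2/27, 1/6 · 25/81 = 25/486, 1/6 · 16/81 = 8/243, 1/6 · 4/81 = 2/243, 1/6 · 1/81 = 1/486; summing to 73/243.
Therefore the posterior P(r = 8 | data) = (1/486) / (73/243) = 1/146.

0.0068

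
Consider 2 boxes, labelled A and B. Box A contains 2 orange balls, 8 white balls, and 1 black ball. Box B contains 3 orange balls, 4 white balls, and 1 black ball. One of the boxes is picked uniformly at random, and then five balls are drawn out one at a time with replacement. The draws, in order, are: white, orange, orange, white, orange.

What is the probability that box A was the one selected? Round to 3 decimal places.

0.194

The likelihood of the observed sequence under each hypothesis: P(data | box A) = (8/11)(2/11)(2/11)(8/11)(2/11) = 0.0031791; P(data | box B) = (4/8)(3/8)(3/8)(4/8)(3/8) = 0.013184.
Weighting by the prior gives 1/2 · 0.0031791 = 0.0015896, 1/2 · 0.013184 = 0.0065918; with total 0.0081814.
Therefore the posterior P(box A | data) = (0.0015896) / (0.0081814) = 0.19429.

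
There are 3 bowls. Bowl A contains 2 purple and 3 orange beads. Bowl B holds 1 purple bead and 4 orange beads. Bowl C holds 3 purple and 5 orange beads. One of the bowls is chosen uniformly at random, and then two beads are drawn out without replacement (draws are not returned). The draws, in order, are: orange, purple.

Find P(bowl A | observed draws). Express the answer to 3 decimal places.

0.391

Compute the likelihood of the observed sequence for each case: P(data | bowl A) = (3/5)(2/4) = 3/10; P(data | bowl B) = (4/5)(1/4) = 1/5; P(data | bowl C) = (5/8)(3/7) = 15/56.
The prior-weighted likelihoods are 1/3 · 3/10 = 1/10, 1/3 · 1/5 = 1/15, 1/3 · 15/56 = 5/56; with total 43/168.
Hence P(bowl A | data) = (1/10) / (43/168) = 84/215.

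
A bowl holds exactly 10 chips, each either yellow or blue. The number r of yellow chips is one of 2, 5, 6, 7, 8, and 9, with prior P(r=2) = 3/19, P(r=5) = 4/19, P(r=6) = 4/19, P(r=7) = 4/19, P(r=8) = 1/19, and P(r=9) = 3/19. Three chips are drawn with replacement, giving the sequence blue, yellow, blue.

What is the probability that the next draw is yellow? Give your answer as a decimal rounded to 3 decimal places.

The likelihood of the observed sequence under each hypothesis: P(data | r = 2) = (8/10)(2/10)(8/10) = 0.128; P(data | r = 5) = (5/10)(5/10)(5/10) = 0.125; P(data | r = 6) = (4/10)(6/10)(4/10) = 0.096; P(data | r = 7) = (3/10)(7/10)(3/10) = 0.063; P(data | r = 8) = (2/10)(8/10)(2/10) = 0.032; P(data | r = 9) = (1/10)(9/10)(1/10) = 0.009.
Weighting by the prior gives 3/19 · 0.128 = 0.020211, 4/19 · 0.125 = 0.026316, 4/19 · 0.096 = 0.020211, 4/19 · 0.063 = 0.013263, 1/19 · 0.032 = 0.0016842, 3/19 · 0.009 = 0.0014211; summing to 0.083105.
Dividing through by the total gives posterior P(r = 2 | data) = 0.24319, P(r = 5 | data) = 0.31666, P(r = 6 | data) = 0.24319, P(r = 7 | data) = 0.15959, P(r = 8 | data) = 0.020266, P(r = 9 | data) = 0.017099.
So P(yellow next | data) = Σ P(yellow next | H) P(H | data) = (1/5)(0.24319) + (1/2)(0.31666) + (3/5)(0.24319) + (7/10)(0.15959) + (4/5)(0.020266) + (9/10)(0.017099) = 0.4962.

0.496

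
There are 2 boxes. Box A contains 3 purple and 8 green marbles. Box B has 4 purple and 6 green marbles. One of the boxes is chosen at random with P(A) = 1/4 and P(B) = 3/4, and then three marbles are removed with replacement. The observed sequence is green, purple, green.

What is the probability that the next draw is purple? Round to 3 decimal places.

Under each hypothesis, the probability of the observed sequence is: P(data | box A) = (8/11)(3/11)(8/11) = 0.14425; P(data | box B) = (6/10)(4/10)(6/10) = 0.144.
Weighting by the prior gives 1/4 · 0.14425 = 0.036063, 3/4 · 0.144 = 0.108; with total 0.14406.
The posterior is then P(box A | data) = 0.25033, P(box B | data) = 0.74967.
So P(purple next | data) = Σ P(purple next | H) P(H | data) = (3/11)(0.25033) + (2/5)(0.74967) = 0.36814.

0.368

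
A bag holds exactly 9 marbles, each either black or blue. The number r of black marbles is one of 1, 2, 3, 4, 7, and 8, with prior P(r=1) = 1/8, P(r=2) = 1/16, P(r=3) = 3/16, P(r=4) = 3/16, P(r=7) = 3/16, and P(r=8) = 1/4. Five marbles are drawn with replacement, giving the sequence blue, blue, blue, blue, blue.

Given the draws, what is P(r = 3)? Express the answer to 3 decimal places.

Compute the likelihood of the observed sequence for each case: P(data | r = 1) = (8/9)(8/9)(8/9)(8/9)(8/9) = 0.55493; P(data | r = 2) = (7/9)(7/9)(7/9)(7/9)(7/9) = 0.28463; P(data | r = 3) = (6/9)(6/9)(6/9)(6/9)(6/9) = 0.13169; P(data | r = 4) = (5/9)(5/9)(5/9)(5/9)(5/9) = 0.052922; P(data | r = 7) = (2/9)(2/9)(2/9)(2/9)(2/9) = 0.00054192; P(data | r = 8) = (1/9)(1/9)(1/9)(1/9)(1/9) = 1.6935e-05.
Weighting by the prior gives 1/8 · 0.55493 = 0.069366, 1/16 · 0.28463 = 0.017789, 3/16 · 0.13169 = 0.024691, 3/16 · 0.052922 = 0.0099229, 3/16 · 0.00054192 = 0.00010161, 1/4 · 1.6935e-05 = 4.2338e-06; these sum to 0.12188.
So P(r = 3 | data) = (0.024691) / (0.12188) = 0.20259.

0.203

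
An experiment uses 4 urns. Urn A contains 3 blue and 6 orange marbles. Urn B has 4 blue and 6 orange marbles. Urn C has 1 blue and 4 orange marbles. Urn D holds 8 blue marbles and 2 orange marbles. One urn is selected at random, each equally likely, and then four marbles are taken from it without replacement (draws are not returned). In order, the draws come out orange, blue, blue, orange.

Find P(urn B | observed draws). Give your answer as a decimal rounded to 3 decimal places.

0.466

Under each hypothesis, the probability of the observed sequence is: P(data | urn A) = (6/9)(3/8)(2/7)(5/6) = 0.059524; P(data | urn B) = (6/10)(4/9)(3/8)(5/7) = 0.071429; P(data | urn C) = (4/5)(1/4)(0/3) = 0; P(data | urn D) = (2/10)(8/9)(7/8)(1/7) = 0.022222.
Multiplying each by its prior: 1/4 · 0.059524 = 0.014881, 1/4 · 0.071429 = 0.017857, 1/4 · 0 = 0, 1/4 · 0.022222 = 0.0055556; with total 0.038294.
Hence P(urn B | data) = (0.017857) / (0.038294) = 0.46632.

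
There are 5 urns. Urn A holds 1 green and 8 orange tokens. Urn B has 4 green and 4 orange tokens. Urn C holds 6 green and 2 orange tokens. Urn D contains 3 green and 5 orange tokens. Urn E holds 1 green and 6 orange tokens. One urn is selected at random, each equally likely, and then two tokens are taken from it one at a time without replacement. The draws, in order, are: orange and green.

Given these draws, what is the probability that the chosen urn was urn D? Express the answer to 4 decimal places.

Compute the likelihood of the observed sequence for each case: P(data | urn A) = (8/9)(1/8) = 1/9; P(data | urn B) = (4/8)(4/7) = 2/7; P(data | urn C) = (2/8)(6/7) = 3/14; P(data | urn D) = (5/8)(3/7) = 15/56; P(data | urn E) = (6/7)(1/6) = 1/7.
Multiplying each by its prior: 1/5 · 1/9 = 1/45, 1/5 · 2/7 = 2/35, 1/5 · 3/14 = 3/70, 1/5 · 15/56 = 3/56, 1/5 · 1/7 = 1/35; these sum to 103/504.
So P(urn D | data) = (3/56) / (103/504) = 27/103.

0.2621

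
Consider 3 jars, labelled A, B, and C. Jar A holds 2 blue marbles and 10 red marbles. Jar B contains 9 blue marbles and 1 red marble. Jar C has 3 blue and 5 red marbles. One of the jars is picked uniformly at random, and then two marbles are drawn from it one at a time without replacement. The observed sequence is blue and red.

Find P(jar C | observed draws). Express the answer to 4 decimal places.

Under each hypothesis, the probability of the observed sequence is: P(data | jar A) = (2/12)(10/11) = 0.15152; P(data | jar B) = (9/10)(1/9) = 0.1; P(data | jar C) = (3/8)(5/7) = 0.26786.
Multiplying each by its prior: 1/3 · 0.15152 = 0.050505, 1/3 · 0.1 = 0.033333, 1/3 · 0.26786 = 0.089286; these sum to 0.17312.
Therefore the posterior P(jar C | data) = (0.089286) / (0.17312) = 0.51573.

0.5157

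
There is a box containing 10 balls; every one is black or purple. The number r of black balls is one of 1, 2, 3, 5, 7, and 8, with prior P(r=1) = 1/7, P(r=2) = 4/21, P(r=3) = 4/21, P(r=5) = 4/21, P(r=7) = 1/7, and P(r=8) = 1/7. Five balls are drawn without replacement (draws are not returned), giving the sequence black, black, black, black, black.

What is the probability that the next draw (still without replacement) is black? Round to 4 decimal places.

0.5362

The likelihood of the observed sequence under each hypothesis: P(data | r = 1) = (1/10)(0/9) = 0; P(data | r = 2) = (2/10)(1/9)(0/8) = 0; P(data | r = 3) = (3/10)(2/9)(1/8)(0/7) = 0; P(data | r = 5) = (5/10)(4/9)(3/8)(2/7)(1/6) = 0.0039683; P(data | r = 7) = (7/10)(6/9)(5/8)(4/7)(3/6) = 0.083333; P(data | r = 8) = (8/10)(7/9)(6/8)(5/7)(4/6) = 0.22222.
Multiplying each by its prior: 1/7 · 0 = 0, 4/21 · 0 = 0, 4/21 · 0 = 0, 4/21 · 0.0039683 = 0.00075586, 1/7 · 0.083333 = 0.011905, 1/7 · 0.22222 = 0.031746; with total 0.044407.
The posterior is then P(r = 1 | data) = 0, P(r = 2 | data) = 0, P(r = 3 | data) = 0, P(r = 5 | data) = 0.017021, P(r = 7 | data) = 0.26809, P(r = 8 | data) = 0.71489.
Averaging over the posterior, P(black next | data) = (0)(0.017021) + (2/5)(0.26809) + (3/5)(0.71489) = 0.53617.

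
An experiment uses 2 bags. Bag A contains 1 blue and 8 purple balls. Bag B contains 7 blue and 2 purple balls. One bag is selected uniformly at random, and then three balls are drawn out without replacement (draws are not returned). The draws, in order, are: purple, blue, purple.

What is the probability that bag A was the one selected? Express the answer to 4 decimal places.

For each hypothesis, P(data | H) works out to: P(data | bag A) = (8/9)(1/8)(7/7) = 1/9; P(data | bag B) = (2/9)(7/8)(1/7) = 1/36.
Weighting by the prior gives 1/2 · 1/9 = 1/18, 1/2 · 1/36 = 1/72; summing to 5/72.
Therefore the posterior P(bag A | data) = (1/18) / (5/72) = 4/5.

0.8000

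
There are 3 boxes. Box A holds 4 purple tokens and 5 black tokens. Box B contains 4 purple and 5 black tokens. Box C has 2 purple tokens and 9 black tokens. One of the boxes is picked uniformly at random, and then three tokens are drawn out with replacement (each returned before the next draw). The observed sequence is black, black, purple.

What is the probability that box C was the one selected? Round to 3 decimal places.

The likelihood of the observed sequence under each hypothesis: P(data | box A) = (5/9)(5/9)(4/9) = 0.13717; P(data | box B) = (5/9)(5/9)(4/9) = 0.13717; P(data | box C) = (9/11)(9/11)(2/11) = 0.12171.
Weighting by the prior gives 1/3 · 0.13717 = 0.045725, 1/3 · 0.13717 = 0.045725, 1/3 · 0.12171 = 0.040571; these sum to 0.13202.
By Bayes' rule, P(box C | data) = (0.040571) / (0.13202) = 0.30731.

0.307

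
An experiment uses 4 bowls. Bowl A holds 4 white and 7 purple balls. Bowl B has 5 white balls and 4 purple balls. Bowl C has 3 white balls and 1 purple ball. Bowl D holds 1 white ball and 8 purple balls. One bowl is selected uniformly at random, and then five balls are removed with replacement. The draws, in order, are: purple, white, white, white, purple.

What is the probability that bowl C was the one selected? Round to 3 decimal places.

0.326

Compute the likelihood of the observed sequence for each case: P(data | bowl A) = (7/11)(4/11)(4/11)(4/11)(7/11) = 0.019472; P(data | bowl B) = (4/9)(5/9)(5/9)(5/9)(4/9) = 0.03387; P(data | bowl C) = (1/4)(3/4)(3/4)(3/4)(1/4) = 0.026367; P(data | bowl D) = (8/9)(1/9)(1/9)(1/9)(8/9) = 0.0010838.
Multiplying each by its prior: 1/4 · 0.019472 = 0.004868, 1/4 · 0.03387 = 0.0084675, 1/4 · 0.026367 = 0.0065918, 1/4 · 0.0010838 = 0.00027096; summing to 0.020198.
So P(bowl C | data) = (0.0065918) / (0.020198) = 0.32635.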